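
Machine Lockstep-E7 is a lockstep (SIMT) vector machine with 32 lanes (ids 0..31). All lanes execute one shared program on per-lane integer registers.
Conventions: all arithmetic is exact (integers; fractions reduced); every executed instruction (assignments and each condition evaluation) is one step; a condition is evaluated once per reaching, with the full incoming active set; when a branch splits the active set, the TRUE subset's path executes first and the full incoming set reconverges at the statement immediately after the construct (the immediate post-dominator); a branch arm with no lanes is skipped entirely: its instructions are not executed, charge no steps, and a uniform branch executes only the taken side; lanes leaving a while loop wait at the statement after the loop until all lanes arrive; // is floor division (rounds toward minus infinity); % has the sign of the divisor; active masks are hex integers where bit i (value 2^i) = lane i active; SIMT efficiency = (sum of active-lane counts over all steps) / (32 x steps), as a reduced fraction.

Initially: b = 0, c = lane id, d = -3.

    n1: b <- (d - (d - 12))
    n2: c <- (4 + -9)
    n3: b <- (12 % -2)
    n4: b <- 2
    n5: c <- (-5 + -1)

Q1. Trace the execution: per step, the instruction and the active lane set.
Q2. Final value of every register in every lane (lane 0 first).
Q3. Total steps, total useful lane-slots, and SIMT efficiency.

step 0: b <- (d - (d - 12))          0xffffffff
step 1: c <- (4 + -9)                0xffffffff
step 2: b <- (12 % -2)               0xffffffff
step 3: b <- 2                       0xffffffff
step 4: c <- (-5 + -1)               0xffffffff

Answer: 5 steps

b: 2,2,2,2,2,2,2,2,2,2,2,2,2,2,2,2,2,2,2,2,2,2,2,2,2,2,2,2,2,2,2,2
c: -6,-6,-6,-6,-6,-6,-6,-6,-6,-6,-6,-6,-6,-6,-6,-6,-6,-6,-6,-6,-6,-6,-6,-6,-6,-6,-6,-6,-6,-6,-6,-6
d: -3,-3,-3,-3,-3,-3,-3,-3,-3,-3,-3,-3,-3,-3,-3,-3,-3,-3,-3,-3,-3,-3,-3,-3,-3,-3,-3,-3,-3,-3,-3,-3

steps = 5; useful = 160; efficiency = 160/160 = 1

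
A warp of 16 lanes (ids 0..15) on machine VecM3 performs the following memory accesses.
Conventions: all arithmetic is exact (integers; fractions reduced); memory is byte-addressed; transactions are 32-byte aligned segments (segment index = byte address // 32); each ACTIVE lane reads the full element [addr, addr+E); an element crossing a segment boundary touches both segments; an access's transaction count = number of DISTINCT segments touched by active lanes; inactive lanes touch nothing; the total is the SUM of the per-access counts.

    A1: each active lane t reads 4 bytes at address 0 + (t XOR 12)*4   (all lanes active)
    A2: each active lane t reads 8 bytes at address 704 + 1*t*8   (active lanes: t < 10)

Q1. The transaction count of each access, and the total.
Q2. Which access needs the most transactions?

A1: 2 transactions
A2: 3 transactions

Answer: 2,3; total 5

Answer: A2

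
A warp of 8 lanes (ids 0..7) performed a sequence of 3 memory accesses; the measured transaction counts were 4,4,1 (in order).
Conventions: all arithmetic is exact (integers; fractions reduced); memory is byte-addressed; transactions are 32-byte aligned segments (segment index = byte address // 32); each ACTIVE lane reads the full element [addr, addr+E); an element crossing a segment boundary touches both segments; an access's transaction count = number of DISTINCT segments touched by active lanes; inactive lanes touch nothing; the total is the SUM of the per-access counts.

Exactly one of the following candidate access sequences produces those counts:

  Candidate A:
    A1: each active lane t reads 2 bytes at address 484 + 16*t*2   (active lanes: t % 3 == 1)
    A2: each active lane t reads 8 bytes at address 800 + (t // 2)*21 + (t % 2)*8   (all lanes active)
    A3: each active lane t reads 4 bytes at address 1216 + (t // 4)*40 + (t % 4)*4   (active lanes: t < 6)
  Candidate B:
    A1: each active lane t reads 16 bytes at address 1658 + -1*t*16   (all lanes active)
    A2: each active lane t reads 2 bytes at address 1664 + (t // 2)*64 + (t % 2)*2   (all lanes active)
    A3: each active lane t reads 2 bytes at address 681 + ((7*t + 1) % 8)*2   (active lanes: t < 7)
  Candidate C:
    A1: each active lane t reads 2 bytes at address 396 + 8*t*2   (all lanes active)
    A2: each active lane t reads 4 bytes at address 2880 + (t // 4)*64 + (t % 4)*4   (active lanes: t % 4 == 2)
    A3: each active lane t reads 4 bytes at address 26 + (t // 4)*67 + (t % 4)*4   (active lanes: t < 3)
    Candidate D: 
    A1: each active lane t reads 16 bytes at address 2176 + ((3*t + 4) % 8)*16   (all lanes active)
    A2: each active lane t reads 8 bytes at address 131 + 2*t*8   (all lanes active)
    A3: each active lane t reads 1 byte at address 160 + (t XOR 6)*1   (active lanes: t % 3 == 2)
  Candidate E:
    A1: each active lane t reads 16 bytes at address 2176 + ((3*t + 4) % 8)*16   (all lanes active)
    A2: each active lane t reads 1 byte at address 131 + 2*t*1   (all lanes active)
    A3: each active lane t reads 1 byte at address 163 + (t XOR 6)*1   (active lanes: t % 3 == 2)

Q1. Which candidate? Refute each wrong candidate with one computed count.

A: A1 gives 3 transactions, not 4
B: A1 gives 5 transactions, not 4
C: A2 gives 2 transactions, not 4
E: A2 gives 1 transaction, not 4
D: all counts match (4,4,1)

Answer: D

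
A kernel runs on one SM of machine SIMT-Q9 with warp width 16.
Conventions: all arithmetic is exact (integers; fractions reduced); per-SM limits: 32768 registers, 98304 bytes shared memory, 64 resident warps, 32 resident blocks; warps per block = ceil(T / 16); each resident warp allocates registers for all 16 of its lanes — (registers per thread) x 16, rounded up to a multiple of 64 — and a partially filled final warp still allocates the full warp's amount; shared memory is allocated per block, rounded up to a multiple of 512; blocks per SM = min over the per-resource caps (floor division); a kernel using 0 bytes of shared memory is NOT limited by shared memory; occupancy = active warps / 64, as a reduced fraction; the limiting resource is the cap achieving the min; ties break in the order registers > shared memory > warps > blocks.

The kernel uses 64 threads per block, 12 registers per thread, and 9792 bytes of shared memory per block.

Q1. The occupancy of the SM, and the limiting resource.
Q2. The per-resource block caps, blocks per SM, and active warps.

Answer: occupancy 9/16, limited by shared memory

registers: 42 blocks
shared memory: 9 blocks
warps: 16 blocks
blocks: 32 blocks

Answer: 9 blocks, 36 active warps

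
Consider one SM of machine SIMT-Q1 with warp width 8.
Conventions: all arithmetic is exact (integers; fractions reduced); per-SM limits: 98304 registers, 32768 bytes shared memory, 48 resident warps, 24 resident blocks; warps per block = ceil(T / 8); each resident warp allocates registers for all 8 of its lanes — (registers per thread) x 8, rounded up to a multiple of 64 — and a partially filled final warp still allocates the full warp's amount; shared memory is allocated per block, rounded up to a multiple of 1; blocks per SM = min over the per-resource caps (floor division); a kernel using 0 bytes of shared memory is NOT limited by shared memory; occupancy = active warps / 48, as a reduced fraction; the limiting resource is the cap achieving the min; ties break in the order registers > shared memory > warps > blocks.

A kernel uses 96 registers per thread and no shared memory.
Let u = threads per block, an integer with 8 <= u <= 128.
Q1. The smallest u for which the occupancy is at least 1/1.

Answer: u = 9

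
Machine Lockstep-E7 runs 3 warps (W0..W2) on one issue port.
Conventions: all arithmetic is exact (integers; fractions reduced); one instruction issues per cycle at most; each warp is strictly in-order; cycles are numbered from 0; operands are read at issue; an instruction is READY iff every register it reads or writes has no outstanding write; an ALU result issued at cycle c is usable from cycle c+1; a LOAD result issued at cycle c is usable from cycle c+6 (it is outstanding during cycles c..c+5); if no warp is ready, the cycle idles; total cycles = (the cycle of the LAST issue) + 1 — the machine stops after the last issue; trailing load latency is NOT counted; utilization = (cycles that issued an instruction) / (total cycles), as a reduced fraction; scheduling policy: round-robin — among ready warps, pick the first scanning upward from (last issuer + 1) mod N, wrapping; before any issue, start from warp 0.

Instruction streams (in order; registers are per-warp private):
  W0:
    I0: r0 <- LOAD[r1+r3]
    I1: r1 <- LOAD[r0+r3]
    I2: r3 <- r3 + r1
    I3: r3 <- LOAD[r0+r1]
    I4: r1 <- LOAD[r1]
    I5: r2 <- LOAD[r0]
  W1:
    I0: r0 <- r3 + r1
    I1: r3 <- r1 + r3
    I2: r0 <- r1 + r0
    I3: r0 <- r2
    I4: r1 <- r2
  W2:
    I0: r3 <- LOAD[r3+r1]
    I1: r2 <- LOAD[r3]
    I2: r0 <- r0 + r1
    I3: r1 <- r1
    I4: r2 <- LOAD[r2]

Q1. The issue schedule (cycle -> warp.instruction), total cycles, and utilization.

cycle 0: W0.I0
cycle 1: W1.I0
cycle 2: W2.I0
cycle 3: W1.I1
cycle 4: W1.I2
cycle 5: W1.I3
cycle 6: W0.I1
cycle 7: W1.I4
cycle 8: W2.I1
cycle 9: W2.I2
cycle 10: W2.I3
cycle 11: idle
cycle 12: W0.I2
cycle 13: W0.I3
cycle 14: W2.I4
cycle 15: W0.I4
cycle 16: W0.I5

Answer: 17 cycles, utilization 16/17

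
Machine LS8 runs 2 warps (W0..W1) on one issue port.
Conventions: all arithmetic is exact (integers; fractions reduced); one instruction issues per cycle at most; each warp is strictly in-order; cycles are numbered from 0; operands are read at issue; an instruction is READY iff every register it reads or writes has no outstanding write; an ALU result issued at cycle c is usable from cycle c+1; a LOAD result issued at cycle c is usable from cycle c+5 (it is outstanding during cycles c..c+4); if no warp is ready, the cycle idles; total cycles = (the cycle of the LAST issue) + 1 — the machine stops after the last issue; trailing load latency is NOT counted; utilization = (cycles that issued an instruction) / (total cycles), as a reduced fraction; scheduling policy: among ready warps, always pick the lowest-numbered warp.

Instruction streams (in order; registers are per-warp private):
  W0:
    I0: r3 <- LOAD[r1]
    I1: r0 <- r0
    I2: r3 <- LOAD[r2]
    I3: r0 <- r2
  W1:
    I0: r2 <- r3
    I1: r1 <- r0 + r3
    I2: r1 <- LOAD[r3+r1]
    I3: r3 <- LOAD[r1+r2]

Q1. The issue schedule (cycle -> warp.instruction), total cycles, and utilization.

cycle 0: W0.I0
cycle 1: W0.I1
cycle 2: W1.I0
cycle 3: W1.I1
cycle 4: W1.I2
cycle 5: W0.I2
cycle 6: W0.I3
cycle 7: idle
cycle 8: idle
cycle 9: W1.I3

Answer: 10 cycles, utilization 4/5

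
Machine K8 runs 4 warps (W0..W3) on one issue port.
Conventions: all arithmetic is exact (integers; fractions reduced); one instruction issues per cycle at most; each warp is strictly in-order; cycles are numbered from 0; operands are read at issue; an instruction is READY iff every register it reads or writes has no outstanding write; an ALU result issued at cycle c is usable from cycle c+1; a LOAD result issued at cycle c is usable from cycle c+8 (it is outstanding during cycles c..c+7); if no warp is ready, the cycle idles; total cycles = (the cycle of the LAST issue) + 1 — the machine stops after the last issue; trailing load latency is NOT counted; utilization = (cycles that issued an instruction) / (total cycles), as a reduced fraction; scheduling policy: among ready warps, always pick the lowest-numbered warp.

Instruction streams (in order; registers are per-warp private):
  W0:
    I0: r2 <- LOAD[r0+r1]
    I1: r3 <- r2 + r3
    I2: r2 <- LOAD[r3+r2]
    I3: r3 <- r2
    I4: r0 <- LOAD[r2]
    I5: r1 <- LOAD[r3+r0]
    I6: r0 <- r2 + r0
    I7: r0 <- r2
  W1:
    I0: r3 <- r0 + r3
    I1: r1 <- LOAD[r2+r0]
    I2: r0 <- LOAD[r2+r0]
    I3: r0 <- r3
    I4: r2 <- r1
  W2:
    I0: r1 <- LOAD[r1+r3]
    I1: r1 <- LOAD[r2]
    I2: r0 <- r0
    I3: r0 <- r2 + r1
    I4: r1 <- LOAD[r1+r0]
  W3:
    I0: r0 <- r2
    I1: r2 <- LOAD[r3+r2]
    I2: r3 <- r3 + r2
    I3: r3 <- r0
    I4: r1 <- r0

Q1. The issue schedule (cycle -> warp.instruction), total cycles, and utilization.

cycle 0: W0.I0
cycle 1: W1.I0
cycle 2: W1.I1
cycle 3: W1.I2
cycle 4: W2.I0
cycle 5: W3.I0
cycle 6: W3.I1
cycle 7: idle
cycle 8: W0.I1
cycle 9: W0.I2
cycle 10: idle
cycle 11: W1.I3
cycle 12: W1.I4
cycle 13: W2.I1
cycle 14: W2.I2
cycle 15: W3.I2
cycle 16: W3.I3
cycle 17: W0.I3
cycle 18: W0.I4
cycle 19: W3.I4
cycle 20: idle
cycle 21: W2.I3
cycle 22: W2.I4
cycle 23: idle
cycle 24: idle
cycle 25: idle
cycle 26: W0.I5
cycle 27: W0.I6
cycle 28: W0.I7

Answer: 29 cycles, utilization 23/29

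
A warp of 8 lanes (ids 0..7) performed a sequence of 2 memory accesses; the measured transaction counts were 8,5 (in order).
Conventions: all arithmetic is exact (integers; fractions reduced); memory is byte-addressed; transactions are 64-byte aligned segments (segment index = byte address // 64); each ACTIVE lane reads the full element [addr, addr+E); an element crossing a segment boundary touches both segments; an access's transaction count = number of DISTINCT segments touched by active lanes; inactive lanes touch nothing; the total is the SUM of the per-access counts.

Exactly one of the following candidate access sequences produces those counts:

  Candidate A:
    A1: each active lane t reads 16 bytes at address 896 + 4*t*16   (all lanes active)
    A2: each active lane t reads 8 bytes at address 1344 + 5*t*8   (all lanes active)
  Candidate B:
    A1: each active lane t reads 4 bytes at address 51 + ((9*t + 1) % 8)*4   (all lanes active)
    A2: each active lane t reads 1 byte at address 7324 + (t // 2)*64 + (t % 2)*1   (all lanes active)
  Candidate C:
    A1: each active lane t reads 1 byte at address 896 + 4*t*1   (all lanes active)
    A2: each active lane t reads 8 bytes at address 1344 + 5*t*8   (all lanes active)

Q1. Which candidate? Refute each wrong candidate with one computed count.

B: A1 gives 2 transactions, not 8
C: A1 gives 1 transaction, not 8
A: all counts match (8,5)

Answer: A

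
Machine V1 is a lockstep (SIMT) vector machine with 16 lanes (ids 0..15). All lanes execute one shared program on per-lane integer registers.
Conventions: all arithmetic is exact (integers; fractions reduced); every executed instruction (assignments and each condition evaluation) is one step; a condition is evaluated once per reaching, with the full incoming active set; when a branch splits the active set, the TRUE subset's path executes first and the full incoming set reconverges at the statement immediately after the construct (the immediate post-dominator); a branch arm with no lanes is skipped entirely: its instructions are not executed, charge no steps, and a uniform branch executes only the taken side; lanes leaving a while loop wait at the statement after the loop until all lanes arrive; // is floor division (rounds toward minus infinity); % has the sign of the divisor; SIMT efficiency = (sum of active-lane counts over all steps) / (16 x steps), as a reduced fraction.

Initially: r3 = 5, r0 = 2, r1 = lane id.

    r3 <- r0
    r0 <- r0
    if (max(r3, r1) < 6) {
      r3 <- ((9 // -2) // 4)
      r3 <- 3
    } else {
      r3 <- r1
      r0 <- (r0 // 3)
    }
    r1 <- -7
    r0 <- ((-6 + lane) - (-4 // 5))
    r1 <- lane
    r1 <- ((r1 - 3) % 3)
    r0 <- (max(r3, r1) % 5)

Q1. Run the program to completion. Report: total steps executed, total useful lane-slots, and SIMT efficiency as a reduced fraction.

Answer: 12 steps, 160 useful, 5/6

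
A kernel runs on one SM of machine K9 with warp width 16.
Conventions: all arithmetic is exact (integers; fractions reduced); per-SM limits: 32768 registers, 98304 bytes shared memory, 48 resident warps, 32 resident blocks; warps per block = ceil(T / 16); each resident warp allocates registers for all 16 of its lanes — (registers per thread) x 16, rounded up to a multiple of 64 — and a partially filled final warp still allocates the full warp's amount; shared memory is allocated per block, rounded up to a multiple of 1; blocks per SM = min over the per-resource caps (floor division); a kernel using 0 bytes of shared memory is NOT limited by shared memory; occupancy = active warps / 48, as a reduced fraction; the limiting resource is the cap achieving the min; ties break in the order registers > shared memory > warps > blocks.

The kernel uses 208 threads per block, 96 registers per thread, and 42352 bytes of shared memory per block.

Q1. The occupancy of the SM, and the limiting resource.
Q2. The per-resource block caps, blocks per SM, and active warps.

Answer: occupancy 13/48, limited by registers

registers: 1 block
shared memory: 2 blocks
warps: 3 blocks
blocks: 32 blocks

Answer: 1 block, 13 active warps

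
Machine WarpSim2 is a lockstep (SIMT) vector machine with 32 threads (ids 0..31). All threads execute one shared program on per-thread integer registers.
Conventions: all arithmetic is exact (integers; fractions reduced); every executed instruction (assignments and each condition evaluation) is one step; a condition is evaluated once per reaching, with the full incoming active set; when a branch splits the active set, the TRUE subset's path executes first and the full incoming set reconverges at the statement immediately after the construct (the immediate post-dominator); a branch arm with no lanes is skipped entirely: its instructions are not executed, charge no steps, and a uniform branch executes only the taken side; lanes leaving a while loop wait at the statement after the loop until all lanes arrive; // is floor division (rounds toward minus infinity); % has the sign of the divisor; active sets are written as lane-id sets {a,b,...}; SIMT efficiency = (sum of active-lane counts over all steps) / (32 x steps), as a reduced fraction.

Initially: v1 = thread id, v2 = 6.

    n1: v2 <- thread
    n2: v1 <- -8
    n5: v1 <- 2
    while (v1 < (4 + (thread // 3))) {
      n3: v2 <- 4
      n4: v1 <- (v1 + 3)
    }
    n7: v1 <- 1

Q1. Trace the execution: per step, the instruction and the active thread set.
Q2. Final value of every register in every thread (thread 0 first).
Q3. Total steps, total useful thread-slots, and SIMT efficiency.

step 0: v2 <- thread                 {0,1,2,3,4,5,6,7,8,9,10,11,12,13,14,15,16,17,18,19,20,21,22,23,24,25,26,27,28,29,30,31}
step 1: v1 <- -8                     {0,1,2,3,4,5,6,7,8,9,10,11,12,13,14,15,16,17,18,19,20,21,22,23,24,25,26,27,28,29,30,31}
step 2: v1 <- 2                      {0,1,2,3,4,5,6,7,8,9,10,11,12,13,14,15,16,17,18,19,20,21,22,23,24,25,26,27,28,29,30,31}
step 3: eval (v1 < (4 + (thread // 3))) {0,1,2,3,4,5,6,7,8,9,10,11,12,13,14,15,16,17,18,19,20,21,22,23,24,25,26,27,28,29,30,31}
step 4: v2 <- 4                      {0,1,2,3,4,5,6,7,8,9,10,11,12,13,14,15,16,17,18,19,20,21,22,23,24,25,26,27,28,29,30,31}
step 5: v1 <- (v1 + 3)               {0,1,2,3,4,5,6,7,8,9,10,11,12,13,14,15,16,17,18,19,20,21,22,23,24,25,26,27,28,29,30,31}
step 6: eval (v1 < (4 + (thread // 3))) {0,1,2,3,4,5,6,7,8,9,10,11,12,13,14,15,16,17,18,19,20,21,22,23,24,25,26,27,28,29,30,31}
step 7: v2 <- 4                      {6,7,8,9,10,11,12,13,14,15,16,17,18,19,20,21,22,23,24,25,26,27,28,29,30,31}
step 8: v1 <- (v1 + 3)               {6,7,8,9,10,11,12,13,14,15,16,17,18,19,20,21,22,23,24,25,26,27,28,29,30,31}
step 9: eval (v1 < (4 + (thread // 3))) {6,7,8,9,10,11,12,13,14,15,16,17,18,19,20,21,22,23,24,25,26,27,28,29,30,31}
step 10: v2 <- 4                      {15,16,17,18,19,20,21,22,23,24,25,26,27,28,29,30,31}
step 11: v1 <- (v1 + 3)               {15,16,17,18,19,20,21,22,23,24,25,26,27,28,29,30,31}
step 12: eval (v1 < (4 + (thread // 3))) {15,16,17,18,19,20,21,22,23,24,25,26,27,28,29,30,31}
step 13: v2 <- 4                      {24,25,26,27,28,29,30,31}
step 14: v1 <- (v1 + 3)               {24,25,26,27,28,29,30,31}
step 15: eval (v1 < (4 + (thread // 3))) {24,25,26,27,28,29,30,31}
step 16: v1 <- 1                      {0,1,2,3,4,5,6,7,8,9,10,11,12,13,14,15,16,17,18,19,20,21,22,23,24,25,26,27,28,29,30,31}

Answer: 17 steps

v1: 1,1,1,1,1,1,1,1,1,1,1,1,1,1,1,1,1,1,1,1,1,1,1,1,1,1,1,1,1,1,1,1
v2: 4,4,4,4,4,4,4,4,4,4,4,4,4,4,4,4,4,4,4,4,4,4,4,4,4,4,4,4,4,4,4,4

steps = 17; useful = 409; efficiency = 409/544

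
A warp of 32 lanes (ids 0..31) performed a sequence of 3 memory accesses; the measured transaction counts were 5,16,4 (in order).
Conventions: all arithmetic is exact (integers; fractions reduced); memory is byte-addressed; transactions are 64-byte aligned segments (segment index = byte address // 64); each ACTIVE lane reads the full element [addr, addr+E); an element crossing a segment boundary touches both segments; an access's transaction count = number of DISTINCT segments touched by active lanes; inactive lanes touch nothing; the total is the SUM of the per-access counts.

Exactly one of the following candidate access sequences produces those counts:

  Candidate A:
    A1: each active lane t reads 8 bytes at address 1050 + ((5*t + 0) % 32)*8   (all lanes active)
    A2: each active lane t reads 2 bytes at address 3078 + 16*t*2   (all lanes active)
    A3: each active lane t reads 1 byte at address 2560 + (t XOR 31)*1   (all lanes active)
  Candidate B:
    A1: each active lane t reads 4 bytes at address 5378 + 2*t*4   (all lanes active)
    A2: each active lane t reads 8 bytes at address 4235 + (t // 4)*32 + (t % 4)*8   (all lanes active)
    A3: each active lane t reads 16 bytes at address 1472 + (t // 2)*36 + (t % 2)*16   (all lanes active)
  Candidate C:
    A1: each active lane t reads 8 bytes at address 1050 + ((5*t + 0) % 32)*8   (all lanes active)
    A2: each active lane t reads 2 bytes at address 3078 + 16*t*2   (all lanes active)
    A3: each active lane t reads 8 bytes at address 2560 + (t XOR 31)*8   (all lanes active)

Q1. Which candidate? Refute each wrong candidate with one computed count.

A: A3 gives 1 transaction, not 4
B: A1 gives 4 transactions, not 5
C: all counts match (5,16,4)

Answer: C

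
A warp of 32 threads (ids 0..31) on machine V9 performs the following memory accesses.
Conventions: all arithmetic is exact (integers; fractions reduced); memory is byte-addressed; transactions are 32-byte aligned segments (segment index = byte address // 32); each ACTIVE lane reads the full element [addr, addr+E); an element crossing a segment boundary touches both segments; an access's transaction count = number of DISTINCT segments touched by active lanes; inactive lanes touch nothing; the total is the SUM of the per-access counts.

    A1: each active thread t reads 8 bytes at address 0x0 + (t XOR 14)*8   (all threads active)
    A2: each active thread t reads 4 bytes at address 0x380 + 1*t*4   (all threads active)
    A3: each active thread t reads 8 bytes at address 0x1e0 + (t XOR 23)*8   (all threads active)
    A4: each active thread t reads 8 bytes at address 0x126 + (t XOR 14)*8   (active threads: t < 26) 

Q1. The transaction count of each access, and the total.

A1: 8 transactions
A2: 4 transactions
A3: 8 transactions
A4: 9 transactions

Answer: 8,4,8,9; total 29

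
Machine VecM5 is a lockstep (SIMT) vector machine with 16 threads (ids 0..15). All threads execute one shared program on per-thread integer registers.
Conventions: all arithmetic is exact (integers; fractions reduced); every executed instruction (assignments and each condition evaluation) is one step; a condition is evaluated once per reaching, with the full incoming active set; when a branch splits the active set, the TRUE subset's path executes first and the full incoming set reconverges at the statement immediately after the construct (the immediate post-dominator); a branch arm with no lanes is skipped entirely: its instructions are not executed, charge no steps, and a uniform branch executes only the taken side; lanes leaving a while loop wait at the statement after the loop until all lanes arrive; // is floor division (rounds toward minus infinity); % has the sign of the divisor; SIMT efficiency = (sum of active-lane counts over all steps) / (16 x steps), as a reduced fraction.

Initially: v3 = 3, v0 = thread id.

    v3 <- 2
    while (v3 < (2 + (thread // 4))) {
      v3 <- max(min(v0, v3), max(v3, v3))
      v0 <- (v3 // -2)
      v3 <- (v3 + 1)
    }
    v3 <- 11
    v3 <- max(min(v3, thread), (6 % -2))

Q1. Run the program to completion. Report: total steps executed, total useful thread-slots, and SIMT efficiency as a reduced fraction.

Answer: 16 steps, 160 useful, 5/8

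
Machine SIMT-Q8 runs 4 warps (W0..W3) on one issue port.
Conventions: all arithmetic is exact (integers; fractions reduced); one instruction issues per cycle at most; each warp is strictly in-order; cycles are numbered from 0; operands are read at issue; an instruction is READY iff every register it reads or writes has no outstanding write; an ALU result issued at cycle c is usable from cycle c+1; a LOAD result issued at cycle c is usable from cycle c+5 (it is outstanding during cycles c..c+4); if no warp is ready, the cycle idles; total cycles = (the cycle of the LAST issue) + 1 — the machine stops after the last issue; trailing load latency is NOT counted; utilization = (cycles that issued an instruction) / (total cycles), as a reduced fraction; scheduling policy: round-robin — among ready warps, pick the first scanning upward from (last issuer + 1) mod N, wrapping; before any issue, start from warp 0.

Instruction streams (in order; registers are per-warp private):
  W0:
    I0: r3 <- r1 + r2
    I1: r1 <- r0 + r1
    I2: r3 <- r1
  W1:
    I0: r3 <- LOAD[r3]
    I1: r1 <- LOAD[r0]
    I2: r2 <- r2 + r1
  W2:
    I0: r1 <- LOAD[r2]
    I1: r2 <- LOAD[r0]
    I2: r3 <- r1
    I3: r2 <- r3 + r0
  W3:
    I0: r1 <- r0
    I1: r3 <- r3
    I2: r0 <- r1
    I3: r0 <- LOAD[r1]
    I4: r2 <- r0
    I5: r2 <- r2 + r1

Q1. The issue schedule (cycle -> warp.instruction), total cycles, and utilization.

cycle 0: W0.I0
cycle 1: W1.I0
cycle 2: W2.I0
cycle 3: W3.I0
cycle 4: W0.I1
cycle 5: W1.I1
cycle 6: W2.I1
cycle 7: W3.I1
cycle 8: W0.I2
cycle 9: W2.I2
cycle 10: W3.I2
cycle 11: W1.I2
cycle 12: W2.I3
cycle 13: W3.I3
cycle 14: idle
cycle 15: idle
cycle 16: idle
cycle 17: idle
cycle 18: W3.I4
cycle 19: W3.I5

Answer: 20 cycles, utilization 4/5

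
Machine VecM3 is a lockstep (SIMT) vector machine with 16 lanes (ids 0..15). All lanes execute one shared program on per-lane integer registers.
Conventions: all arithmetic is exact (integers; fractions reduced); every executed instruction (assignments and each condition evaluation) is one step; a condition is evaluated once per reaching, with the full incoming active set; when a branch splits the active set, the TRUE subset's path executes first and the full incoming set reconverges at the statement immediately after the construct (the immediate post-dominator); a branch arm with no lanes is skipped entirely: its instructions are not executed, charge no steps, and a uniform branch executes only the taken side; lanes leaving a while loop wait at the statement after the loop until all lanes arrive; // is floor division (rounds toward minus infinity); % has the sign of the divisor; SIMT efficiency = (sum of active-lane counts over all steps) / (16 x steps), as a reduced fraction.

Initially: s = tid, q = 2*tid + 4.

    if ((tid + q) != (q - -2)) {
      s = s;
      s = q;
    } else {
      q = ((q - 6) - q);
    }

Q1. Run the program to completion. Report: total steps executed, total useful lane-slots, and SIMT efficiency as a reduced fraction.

Answer: 4 steps, 47 useful, 47/64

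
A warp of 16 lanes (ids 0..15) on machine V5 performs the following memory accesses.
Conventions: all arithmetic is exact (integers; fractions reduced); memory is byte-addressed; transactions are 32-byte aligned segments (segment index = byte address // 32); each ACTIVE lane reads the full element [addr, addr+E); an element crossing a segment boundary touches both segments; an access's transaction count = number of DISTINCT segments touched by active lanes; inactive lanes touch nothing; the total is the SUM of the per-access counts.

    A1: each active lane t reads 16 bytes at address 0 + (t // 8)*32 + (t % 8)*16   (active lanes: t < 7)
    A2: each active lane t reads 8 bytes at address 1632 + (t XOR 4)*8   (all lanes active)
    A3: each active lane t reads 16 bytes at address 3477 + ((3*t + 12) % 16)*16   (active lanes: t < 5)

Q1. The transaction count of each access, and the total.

A1: 4 transactions
A2: 4 transactions
A3: 8 transactions

Answer: 4,4,8; total 16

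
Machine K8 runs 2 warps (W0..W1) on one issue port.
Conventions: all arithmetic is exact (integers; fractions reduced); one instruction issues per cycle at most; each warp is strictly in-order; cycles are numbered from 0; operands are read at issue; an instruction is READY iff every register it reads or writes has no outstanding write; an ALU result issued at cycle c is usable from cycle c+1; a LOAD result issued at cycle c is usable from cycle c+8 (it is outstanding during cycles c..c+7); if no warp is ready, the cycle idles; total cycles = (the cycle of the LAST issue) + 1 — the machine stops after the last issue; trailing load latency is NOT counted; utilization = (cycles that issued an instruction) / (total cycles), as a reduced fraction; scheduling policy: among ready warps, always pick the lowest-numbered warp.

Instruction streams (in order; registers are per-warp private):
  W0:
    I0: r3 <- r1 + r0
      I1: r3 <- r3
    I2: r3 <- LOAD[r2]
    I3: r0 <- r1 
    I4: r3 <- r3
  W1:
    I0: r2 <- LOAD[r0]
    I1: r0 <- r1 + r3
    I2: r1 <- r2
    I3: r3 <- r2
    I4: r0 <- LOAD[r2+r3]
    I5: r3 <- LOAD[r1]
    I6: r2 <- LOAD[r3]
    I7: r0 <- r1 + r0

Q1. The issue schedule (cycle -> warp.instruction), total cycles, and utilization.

cycle 0: W0.I0
cycle 1: W0.I1
cycle 2: W0.I2
cycle 3: W0.I3
cycle 4: W1.I0
cycle 5: W1.I1
cycle 6: idle
cycle 7: idle
cycle 8: idle
cycle 9: idle
cycle 10: W0.I4
cycle 11: idle
cycle 12: W1.I2
cycle 13: W1.I3
cycle 14: W1.I4
cycle 15: W1.I5
cycle 16: idle
cycle 17: idle
cycle 18: idle
cycle 19: idle
cycle 20: idle
cycle 21: idle
cycle 22: idle
cycle 23: W1.I6
cycle 24: W1.I7

Answer: 25 cycles, utilization 13/25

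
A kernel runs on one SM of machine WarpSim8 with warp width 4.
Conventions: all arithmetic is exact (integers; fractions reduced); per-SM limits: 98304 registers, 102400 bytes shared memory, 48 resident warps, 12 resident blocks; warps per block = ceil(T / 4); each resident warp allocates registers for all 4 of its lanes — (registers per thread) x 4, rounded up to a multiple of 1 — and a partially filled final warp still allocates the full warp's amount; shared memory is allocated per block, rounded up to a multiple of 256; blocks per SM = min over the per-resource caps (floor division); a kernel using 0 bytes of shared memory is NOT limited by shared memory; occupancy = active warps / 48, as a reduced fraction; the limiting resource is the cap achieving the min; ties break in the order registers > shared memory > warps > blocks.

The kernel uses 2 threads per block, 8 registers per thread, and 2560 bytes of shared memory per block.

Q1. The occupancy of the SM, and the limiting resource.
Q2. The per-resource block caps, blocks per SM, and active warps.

Answer: occupancy 1/4, limited by blocks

registers: 3072 blocks
shared memory: 40 blocks
warps: 48 blocks
blocks: 12 blocks

Answer: 12 blocks, 12 active warps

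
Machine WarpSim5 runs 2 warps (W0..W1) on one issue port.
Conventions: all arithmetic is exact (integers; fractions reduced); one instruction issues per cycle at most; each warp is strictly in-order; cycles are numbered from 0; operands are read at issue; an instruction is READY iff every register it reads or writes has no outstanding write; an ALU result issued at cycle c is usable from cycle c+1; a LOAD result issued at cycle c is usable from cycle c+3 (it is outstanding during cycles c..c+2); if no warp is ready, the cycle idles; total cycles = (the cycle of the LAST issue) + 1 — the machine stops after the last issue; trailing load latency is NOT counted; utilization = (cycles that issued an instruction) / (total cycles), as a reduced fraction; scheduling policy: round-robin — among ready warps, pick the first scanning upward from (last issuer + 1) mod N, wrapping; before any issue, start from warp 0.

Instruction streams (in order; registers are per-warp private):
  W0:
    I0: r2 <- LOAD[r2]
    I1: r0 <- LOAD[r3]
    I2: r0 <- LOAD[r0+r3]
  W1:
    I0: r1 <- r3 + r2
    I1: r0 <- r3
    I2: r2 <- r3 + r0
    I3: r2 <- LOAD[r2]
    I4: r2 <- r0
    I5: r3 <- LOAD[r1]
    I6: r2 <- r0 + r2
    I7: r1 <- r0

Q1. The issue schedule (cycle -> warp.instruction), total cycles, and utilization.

cycle 0: W0.I0
cycle 1: W1.I0
cycle 2: W0.I1
cycle 3: W1.I1
cycle 4: W1.I2
cycle 5: W0.I2
cycle 6: W1.I3
cycle 7: idle
cycle 8: idle
cycle 9: W1.I4
cycle 10: W1.I5
cycle 11: W1.I6
cycle 12: W1.I7

Answer: 13 cycles, utilization 11/13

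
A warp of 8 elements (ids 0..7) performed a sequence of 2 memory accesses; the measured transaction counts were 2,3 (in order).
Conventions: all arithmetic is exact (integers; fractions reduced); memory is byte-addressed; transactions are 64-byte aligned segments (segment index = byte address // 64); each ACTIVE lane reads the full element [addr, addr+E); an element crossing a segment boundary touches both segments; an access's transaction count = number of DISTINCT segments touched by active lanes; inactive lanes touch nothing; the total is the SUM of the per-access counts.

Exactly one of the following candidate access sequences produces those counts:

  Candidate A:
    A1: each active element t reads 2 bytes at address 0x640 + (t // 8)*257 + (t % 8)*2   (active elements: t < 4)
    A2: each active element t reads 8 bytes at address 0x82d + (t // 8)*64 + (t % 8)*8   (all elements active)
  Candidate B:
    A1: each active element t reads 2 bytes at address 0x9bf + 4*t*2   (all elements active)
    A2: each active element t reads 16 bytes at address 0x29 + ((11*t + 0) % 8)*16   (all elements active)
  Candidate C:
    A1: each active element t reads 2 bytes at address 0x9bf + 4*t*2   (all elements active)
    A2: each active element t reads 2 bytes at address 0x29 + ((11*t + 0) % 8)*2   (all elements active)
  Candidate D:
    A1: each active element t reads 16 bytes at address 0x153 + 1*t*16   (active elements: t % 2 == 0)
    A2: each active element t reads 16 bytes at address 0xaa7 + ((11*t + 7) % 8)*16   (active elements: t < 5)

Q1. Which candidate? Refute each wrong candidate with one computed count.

A: A1 gives 1 transaction, not 2
C: A2 gives 1 transaction, not 3
D: A1 gives 3 transactions, not 2
B: all counts match (2,3)

Answer: B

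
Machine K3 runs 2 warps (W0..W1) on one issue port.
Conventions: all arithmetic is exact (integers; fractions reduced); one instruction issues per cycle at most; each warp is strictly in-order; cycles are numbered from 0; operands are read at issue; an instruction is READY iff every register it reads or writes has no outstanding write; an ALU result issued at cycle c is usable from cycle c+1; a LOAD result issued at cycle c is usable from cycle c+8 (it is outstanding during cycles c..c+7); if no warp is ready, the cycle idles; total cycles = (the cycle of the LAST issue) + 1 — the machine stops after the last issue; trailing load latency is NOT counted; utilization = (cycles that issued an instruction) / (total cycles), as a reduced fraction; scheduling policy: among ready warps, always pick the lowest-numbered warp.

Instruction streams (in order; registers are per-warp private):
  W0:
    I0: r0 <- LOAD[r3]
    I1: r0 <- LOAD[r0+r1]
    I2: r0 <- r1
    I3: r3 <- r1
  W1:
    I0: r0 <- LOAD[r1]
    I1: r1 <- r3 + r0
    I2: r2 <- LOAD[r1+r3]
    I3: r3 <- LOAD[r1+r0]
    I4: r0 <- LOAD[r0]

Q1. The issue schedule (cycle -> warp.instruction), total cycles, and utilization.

cycle 0: W0.I0
cycle 1: W1.I0
cycle 2: idle
cycle 3: idle
cycle 4: idle
cycle 5: idle
cycle 6: idle
cycle 7: idle
cycle 8: W0.I1
cycle 9: W1.I1
cycle 10: W1.I2
cycle 11: W1.I3
cycle 12: W1.I4
cycle 13: idle
cycle 14: idle
cycle 15: idle
cycle 16: W0.I2
cycle 17: W0.I3

Answer: 18 cycles, utilization 1/2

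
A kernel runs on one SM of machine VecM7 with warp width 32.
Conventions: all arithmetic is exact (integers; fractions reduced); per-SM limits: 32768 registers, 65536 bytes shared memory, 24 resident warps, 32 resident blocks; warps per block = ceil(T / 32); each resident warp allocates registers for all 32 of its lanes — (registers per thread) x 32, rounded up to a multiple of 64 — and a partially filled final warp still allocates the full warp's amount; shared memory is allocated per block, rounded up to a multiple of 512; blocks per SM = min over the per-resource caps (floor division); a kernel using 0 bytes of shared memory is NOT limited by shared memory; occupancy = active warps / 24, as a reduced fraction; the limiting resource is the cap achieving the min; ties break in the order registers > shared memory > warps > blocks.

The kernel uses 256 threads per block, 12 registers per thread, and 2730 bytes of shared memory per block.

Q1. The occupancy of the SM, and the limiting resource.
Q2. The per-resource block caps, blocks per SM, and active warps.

Answer: occupancy 1, limited by warps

registers: 10 blocks
shared memory: 21 blocks
warps: 3 blocks
blocks: 32 blocks

Answer: 3 blocks, 24 active warps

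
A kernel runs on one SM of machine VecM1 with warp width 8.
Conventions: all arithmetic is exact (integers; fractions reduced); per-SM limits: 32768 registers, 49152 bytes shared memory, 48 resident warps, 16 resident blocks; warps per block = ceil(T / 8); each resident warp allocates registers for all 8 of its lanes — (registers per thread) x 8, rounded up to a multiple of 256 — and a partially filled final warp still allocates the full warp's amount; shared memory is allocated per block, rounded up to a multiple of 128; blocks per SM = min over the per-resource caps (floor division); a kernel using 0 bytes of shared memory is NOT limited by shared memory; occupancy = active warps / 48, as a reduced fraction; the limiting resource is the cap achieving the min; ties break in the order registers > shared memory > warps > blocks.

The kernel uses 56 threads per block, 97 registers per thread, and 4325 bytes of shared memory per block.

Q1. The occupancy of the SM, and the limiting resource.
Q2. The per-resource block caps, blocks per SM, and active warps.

Answer: occupancy 7/12, limited by registers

registers: 4 blocks
shared memory: 11 blocks
warps: 6 blocks
blocks: 16 blocks

Answer: 4 blocks, 28 active warps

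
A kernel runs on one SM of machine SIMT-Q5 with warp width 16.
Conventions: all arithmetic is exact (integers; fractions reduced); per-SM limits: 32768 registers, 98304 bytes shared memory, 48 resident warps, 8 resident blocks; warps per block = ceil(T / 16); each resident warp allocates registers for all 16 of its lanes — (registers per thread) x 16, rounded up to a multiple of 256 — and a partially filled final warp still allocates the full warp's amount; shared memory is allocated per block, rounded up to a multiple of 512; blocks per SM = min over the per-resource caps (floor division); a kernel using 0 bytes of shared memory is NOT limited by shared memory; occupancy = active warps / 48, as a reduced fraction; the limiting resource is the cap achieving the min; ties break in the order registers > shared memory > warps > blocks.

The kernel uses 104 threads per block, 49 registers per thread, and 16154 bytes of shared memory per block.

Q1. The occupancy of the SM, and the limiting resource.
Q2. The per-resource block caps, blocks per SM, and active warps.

Answer: occupancy 7/12, limited by registers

registers: 4 blocks
shared memory: 6 blocks
warps: 6 blocks
blocks: 8 blocks

Answer: 4 blocks, 28 active warps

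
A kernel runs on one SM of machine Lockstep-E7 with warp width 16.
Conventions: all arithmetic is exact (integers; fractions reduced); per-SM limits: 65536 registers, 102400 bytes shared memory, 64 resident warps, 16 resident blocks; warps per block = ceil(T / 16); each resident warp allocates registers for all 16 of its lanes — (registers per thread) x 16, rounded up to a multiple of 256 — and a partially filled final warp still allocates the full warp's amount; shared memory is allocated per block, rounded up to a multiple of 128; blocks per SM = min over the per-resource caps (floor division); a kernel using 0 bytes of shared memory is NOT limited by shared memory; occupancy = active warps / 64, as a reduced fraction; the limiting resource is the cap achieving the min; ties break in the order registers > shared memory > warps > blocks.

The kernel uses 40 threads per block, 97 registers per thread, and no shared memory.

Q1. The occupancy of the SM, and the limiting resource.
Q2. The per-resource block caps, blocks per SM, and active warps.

Answer: occupancy 9/16, limited by registers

registers: 12 blocks
shared memory: no limit (kernel uses none)
warps: 21 blocks
blocks: 16 blocks

Answer: 12 blocks, 36 active warps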